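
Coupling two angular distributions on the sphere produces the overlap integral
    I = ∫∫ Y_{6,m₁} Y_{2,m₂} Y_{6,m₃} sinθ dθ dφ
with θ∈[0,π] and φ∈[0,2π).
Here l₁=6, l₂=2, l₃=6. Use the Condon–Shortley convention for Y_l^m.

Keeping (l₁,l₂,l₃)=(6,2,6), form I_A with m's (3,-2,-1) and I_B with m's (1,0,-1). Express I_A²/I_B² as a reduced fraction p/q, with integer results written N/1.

Same 6,2,6: normalisation and zero-m 3j drop out of the ratio.
A: Δ: 2! 10! 2! / 15! → 1/90090; sum: t=0:+1/120960 = 1/120960; 3j²(6 2 6; 3 -2 -1) = Δ·Π!·Σ² = 24/1001  (sign -1)
B: Δ: 2! 10! 2! / 15! → 1/90090; sum: t=0:+1/57600 t=1:−1/17280 t=2:+1/120960 = -13/403200; 3j²(6 2 6; 1 0 -1) = Δ·Π!·Σ² = 13/770  (sign +1)
I_A²/I_B² = (24/1001)/(13/770) = 240/169

240/169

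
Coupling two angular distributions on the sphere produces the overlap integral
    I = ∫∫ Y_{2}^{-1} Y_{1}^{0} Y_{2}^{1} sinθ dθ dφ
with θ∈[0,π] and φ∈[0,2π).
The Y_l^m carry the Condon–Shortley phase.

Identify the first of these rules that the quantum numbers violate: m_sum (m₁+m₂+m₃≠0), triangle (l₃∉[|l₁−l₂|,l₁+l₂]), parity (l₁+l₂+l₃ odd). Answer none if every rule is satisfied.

Σmᵢ = 0  ✓
l₃∈[|l₁−l₂|,l₁+l₂]=[1,3], have l₃=2  ✓
Σlᵢ = 5 ⇒ odd  ✗

parity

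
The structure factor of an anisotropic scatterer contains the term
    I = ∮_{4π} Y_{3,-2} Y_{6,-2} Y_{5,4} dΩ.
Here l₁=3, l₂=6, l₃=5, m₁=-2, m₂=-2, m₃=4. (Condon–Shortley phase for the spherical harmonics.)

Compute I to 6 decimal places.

-0.139560

Rules hold: Σm=0, L=14 even, 3≤5≤9.
N = 7·13·11 = 1001
Δ = 4!·2!·8!/15! = 1/675675
Racah Σ t=1..3: t=1:−1/8640 t=2:+1/2304 t=3:−1/8640 = 7/34560
⇒ 3j(3 6 5; 0 0 0)² = 7/429, sgn -1
Racah Σ t=3..4: t=3:−1/60480 t=4:+1/967680 = -1/64512
⇒ 3j(3 6 5; -2 -2 4)² = 15/1001, sgn +1
4πI² = N·(3j₀)²·(3jₘ)² = 35/143
I = -1·√(0.244755/4π) = -0.13956004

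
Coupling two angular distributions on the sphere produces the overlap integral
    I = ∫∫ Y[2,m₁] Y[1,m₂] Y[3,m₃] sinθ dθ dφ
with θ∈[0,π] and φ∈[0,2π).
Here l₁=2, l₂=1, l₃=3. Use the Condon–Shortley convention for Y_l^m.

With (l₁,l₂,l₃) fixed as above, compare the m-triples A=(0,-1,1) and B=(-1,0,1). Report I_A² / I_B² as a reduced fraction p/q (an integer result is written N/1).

3/4

l's match ⇒ only the (l;m) 3-j factors differ between A and B.
A: triangle coeff Δ(2,1,3) = 1/105; Σ_t [0,0]: t=0:+1/8 = 1/8; (3j)²=2/35 [(2 1 3; 0 -1 1)], sign=+1
B: triangle coeff Δ(2,1,3) = 1/105; Σ_t [0,0]: t=0:+1/6 = 1/6; (3j)²=8/105 [(2 1 3; -1 0 1)], sign=+1
I_A²/I_B² = (2/35)/(8/105) = 3/4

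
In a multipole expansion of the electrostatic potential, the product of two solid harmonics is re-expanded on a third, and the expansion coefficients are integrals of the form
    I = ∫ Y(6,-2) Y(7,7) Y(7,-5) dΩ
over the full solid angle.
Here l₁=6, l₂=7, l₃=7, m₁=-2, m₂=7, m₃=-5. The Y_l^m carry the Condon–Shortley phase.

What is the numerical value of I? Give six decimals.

0.169125

Rules hold: Σm=0, L=20 even, 1≤7≤13.
N = 13·15·15 = 2925
Δ = 6!·6!·8!/21! = 1/2444321880
Racah Σ t=0..6: t=0:+1/2612736000 t=1:−1/20736000 t=2:+1/1658880 t=3:−1/746496 t=4:+1/1658880 t=5:−1/20736000 t=6:+1/2612736000 = -1/4354560
⇒ 3j(6 7 7; 0 0 0)² = 1000/138567, sgn +1
Racah Σ t=6..6: t=6:+1/1393459200 = 1/1393459200
⇒ 3j(6 7 7; -2 7 -5)² = 11/646, sgn +1
4πI² = N·(3j₀)²·(3jₘ)² = 37500/104329
I = +1·√(0.35944/4π) = 0.16912514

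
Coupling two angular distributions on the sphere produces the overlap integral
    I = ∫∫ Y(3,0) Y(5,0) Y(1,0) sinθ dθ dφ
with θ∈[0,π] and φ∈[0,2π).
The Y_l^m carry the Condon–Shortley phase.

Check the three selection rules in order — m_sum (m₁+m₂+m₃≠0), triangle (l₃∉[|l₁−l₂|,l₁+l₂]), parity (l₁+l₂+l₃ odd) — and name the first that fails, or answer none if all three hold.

m₁+m₂+m₃ = 0 + 0 + 0 = 0  ✓
triangle: |3−5|=2 ≤ l₃=1 ≤ 3+5=8  ✗
parity: l₁+l₂+l₃ = 9 is odd

triangle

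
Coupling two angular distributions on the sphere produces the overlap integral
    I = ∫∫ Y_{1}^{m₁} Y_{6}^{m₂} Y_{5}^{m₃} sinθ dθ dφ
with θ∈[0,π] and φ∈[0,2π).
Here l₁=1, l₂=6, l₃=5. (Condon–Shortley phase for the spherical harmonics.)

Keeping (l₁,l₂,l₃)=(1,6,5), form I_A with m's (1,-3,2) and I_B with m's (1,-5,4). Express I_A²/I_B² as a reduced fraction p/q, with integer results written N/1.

36/55

Same 1,6,5: normalisation and zero-m 3j drop out of the ratio.
A: Δ: 2! 0! 10! / 13! → 1/858; sum: t=0:+1/60480 = 1/60480; 3j²(1 6 5; 1 -3 2) = Δ·Π!·Σ² = 6/143  (sign -1)
B: Δ: 2! 0! 10! / 13! → 1/858; sum: t=0:+1/725760 = 1/725760; 3j²(1 6 5; 1 -5 4) = Δ·Π!·Σ² = 5/78  (sign -1)
I_A²/I_B² = (6/143)/(5/78) = 36/55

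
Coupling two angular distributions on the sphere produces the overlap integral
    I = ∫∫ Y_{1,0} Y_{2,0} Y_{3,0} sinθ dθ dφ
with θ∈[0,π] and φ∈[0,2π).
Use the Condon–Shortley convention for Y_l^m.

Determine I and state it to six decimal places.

0.247767

Rules hold: Σm=0, L=6 even, 1≤3≤3.
N = 3·5·7 = 105
Δ = 0!·2!·4!/7! = 1/105
Racah Σ t=0..0: t=0:+1/4 = 1/4
⇒ 3j(1 2 3; 0 0 0)² = 3/35, sgn -1
(m-triple is (0,0,0) — same symbol as above.)
4πI² = N·(3j₀)²·(3jₘ)² = 27/35
I = +1·√(0.771429/4π) = 0.24776670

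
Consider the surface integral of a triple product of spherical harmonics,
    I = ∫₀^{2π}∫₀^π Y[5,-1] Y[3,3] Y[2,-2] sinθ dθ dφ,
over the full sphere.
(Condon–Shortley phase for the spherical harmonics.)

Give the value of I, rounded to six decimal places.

Rules hold: Σm=0, L=10 even, 2≤2≤8.
N = 11·7·5 = 385
Δ = 6!·4!·0!/11! = 1/2310
Racah Σ t=3..3: t=3:−1/144 = -1/144
⇒ 3j(5 3 2; 0 0 0)² = 10/231, sgn -1
Racah Σ t=6..6: t=6:+1/17280 = 1/17280
⇒ 3j(5 3 2; -1 3 -2)² = 1/2310, sgn +1
4πI² = N·(3j₀)²·(3jₘ)² = 5/693
I = -1·√(0.00721501/4π) = -0.02396147

-0.023961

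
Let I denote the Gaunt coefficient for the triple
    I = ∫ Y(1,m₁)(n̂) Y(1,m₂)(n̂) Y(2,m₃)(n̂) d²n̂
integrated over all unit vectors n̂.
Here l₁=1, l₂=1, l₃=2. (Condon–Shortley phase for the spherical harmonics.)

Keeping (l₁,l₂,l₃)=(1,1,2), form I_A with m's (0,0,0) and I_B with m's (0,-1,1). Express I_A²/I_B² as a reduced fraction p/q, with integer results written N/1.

4/3

Shared (l₁,l₂,l₃)=(1,1,2): N and (l;000)² cancel in I_A²/I_B².
A: Δ = 0!·2!·2!/5! = 1/30; Racah Σ t=0..0: t=0:+1/1 = 1/1; ⇒ 3j(1 1 2; 0 0 0)² = 2/15, sgn +1
B: Δ = 0!·2!·2!/5! = 1/30; Racah Σ t=0..0: t=0:+1/2 = 1/2; ⇒ 3j(1 1 2; 0 -1 1)² = 1/10, sgn -1
I_A²/I_B² = (2/15)/(1/10) = 4/3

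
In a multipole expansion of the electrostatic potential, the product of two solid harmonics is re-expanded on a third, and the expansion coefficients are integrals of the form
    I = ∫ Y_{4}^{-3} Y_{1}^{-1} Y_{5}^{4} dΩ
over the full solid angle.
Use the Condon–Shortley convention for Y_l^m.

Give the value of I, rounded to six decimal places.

Checks pass: Σm=0; 10 even; l₃=5∈[3,5].
(2·4+1)(2·1+1)(2·5+1) = 297
Δ: 0! 8! 2! / 11! → 1/495
sum: t=0:+1/576 = 1/576
3j²(4 1 5; 0 0 0) = Δ·Π!·Σ² = 5/99  (sign -1)
sum: t=0:+1/10080 = 1/10080
3j²(4 1 5; -3 -1 4) = Δ·Π!·Σ² = 4/55  (sign -1)
combine: 4πI² = 297·5/99·4/55 = 12/11
take √, sign +1: I = 0.29463840

0.294638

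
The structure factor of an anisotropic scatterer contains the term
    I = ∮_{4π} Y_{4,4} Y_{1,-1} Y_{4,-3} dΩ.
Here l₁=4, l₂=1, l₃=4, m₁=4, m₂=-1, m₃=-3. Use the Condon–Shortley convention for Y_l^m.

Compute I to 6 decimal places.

0.000000

Σlᵢ=9 odd — θ-integrand is odd under cosθ→−cosθ; I=0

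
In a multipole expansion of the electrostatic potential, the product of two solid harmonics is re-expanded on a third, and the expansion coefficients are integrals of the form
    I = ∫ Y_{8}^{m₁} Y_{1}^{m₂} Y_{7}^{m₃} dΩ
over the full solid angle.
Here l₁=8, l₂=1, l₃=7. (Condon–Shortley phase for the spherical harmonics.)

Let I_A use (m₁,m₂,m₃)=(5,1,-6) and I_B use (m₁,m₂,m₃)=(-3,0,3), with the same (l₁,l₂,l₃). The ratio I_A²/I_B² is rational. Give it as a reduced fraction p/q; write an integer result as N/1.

3/55

Shared (l₁,l₂,l₃)=(8,1,7): N and (l;000)² cancel in I_A²/I_B².
A: Δ = 2!·14!·0!/17! = 1/2040; Racah Σ t=2..2: t=2:+1/12454041600 = 1/12454041600; ⇒ 3j(8 1 7; 5 1 -6)² = 1/680, sgn -1
B: Δ = 2!·14!·0!/17! = 1/2040; Racah Σ t=1..1: t=1:−1/87091200 = -1/87091200; ⇒ 3j(8 1 7; -3 0 3)² = 11/408, sgn -1
I_A²/I_B² = (1/680)/(11/408) = 3/55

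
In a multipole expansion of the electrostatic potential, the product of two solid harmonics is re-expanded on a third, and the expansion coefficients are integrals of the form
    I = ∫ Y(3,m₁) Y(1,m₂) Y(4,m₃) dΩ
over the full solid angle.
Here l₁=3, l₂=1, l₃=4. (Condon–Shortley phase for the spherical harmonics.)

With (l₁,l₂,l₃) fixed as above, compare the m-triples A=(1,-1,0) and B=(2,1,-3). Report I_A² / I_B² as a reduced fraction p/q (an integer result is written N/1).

2/7

Shared (l₁,l₂,l₃)=(3,1,4): N and (l;000)² cancel in I_A²/I_B².
A: Δ = 0!·6!·2!/9! = 1/252; Racah Σ t=0..0: t=0:+1/96 = 1/96; ⇒ 3j(3 1 4; 1 -1 0)² = 1/42, sgn +1
B: Δ = 0!·6!·2!/9! = 1/252; Racah Σ t=0..0: t=0:+1/240 = 1/240; ⇒ 3j(3 1 4; 2 1 -3)² = 1/12, sgn -1
I_A²/I_B² = (1/42)/(1/12) = 2/7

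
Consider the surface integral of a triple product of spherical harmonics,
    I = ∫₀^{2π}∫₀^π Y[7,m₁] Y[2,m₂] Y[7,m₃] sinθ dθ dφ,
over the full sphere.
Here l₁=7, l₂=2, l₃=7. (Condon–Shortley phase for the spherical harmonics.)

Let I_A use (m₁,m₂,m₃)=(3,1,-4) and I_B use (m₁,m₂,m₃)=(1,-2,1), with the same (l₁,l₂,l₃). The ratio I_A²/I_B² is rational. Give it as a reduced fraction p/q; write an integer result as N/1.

11/16

l's match ⇒ only the (l;m) 3-j factors differ between A and B.
A: triangle coeff Δ(7,2,7) = 1/185640; Σ_t [1,2]: t=1:−1/4354560 t=2:+1/14515200 = -1/6220800; (3j)²=77/4420 [(7 2 7; 3 1 -4)], sign=+1
B: triangle coeff Δ(7,2,7) = 1/185640; Σ_t [0,0]: t=0:+1/2073600 = 1/2073600; (3j)²=28/1105 [(7 2 7; 1 -2 1)], sign=+1
I_A²/I_B² = (77/4420)/(28/1105) = 11/16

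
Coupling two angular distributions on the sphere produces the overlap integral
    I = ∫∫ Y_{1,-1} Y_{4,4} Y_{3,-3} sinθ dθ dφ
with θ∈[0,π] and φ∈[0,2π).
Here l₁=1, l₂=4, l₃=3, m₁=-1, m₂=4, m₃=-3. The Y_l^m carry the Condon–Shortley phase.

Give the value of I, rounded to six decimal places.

0.325735

m-sum 0 ✓  L=8 even ✓  3≤3≤5 ✓
Π(2lᵢ+1) = 3×9×7 = 189
triangle coeff Δ(1,4,3) = 1/252
Σ_t [1,1]: t=1:−1/36 = -1/36
(3j)²=4/63 [(1 4 3; 0 0 0)], sign=+1
Σ_t [2,2]: t=2:+1/1440 = 1/1440
(3j)²=1/9 [(1 4 3; -1 4 -3)], sign=+1
⇒ 4πI² = 4/3
I = (+1)√(4/3/(4π)) = 0.32573501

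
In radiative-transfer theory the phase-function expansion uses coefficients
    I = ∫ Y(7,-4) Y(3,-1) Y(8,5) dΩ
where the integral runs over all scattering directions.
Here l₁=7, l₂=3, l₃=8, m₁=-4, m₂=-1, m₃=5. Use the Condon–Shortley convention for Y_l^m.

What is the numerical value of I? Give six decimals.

Checks pass: Σm=0; 18 even; l₃=8∈[4,10].
(2·7+1)(2·3+1)(2·8+1) = 1785
Δ: 2! 12! 4! / 19! → 1/5290740
sum: t=0:+1/7257600 t=1:−1/2073600 t=2:+1/7257600 = -1/4838400
3j²(7 3 8; 0 0 0) = Δ·Π!·Σ² = 252/20995  (sign -1)
sum: t=0:+1/319334400 t=1:−1/43545600 t=2:+1/104509440 = -59/5748019200
3j²(7 3 8; -4 -1 5) = Δ·Π!·Σ² = 3481/406980  (sign +1)
combine: 4πI² = 1785·252/20995·3481/406980 = 73101/398905
take √, sign -1: I = -0.12075969

-0.120760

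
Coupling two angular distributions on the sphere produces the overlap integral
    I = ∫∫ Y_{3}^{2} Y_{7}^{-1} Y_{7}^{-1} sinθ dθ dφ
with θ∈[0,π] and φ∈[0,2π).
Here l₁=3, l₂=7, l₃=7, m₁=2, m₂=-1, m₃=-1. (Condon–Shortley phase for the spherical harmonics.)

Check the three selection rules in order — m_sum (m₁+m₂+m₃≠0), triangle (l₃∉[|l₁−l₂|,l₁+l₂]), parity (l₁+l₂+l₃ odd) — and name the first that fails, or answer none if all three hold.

azimuthal sum: 2 − 1 − 1 = 0  ✓
4 ≤ 7 ≤ 10 (triangle on l)  ✓
L = 3 + 7 + 7 = 17 (odd)  ✗

parity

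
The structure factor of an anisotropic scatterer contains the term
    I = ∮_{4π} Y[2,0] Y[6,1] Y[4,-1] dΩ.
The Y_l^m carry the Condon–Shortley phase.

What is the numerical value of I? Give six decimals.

-0.230476

m-sum 0 ✓  L=12 even ✓  4≤4≤8 ✓
Π(2lᵢ+1) = 5×13×9 = 585
triangle coeff Δ(2,6,4) = 1/6435
Σ_t [2,2]: t=2:+1/2304 = 1/2304
(3j)²=5/143 [(2 6 4; 0 0 0)], sign=+1
Σ_t [2,2]: t=2:+1/2880 = 1/2880
(3j)²=14/429 [(2 6 4; 0 1 -1)], sign=-1
⇒ 4πI² = 1050/1573
I = (-1)√(1050/1573/(4π)) = -0.23047581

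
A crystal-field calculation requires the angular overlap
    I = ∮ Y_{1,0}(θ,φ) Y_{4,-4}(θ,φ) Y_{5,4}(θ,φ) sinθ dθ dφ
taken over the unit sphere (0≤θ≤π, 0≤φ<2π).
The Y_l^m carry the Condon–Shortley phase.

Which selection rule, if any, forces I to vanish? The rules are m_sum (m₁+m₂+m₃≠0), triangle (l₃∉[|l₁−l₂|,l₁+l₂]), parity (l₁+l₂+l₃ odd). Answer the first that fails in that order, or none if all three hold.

azimuthal sum: 0 − 4 + 4 = 0  ✓
3 ≤ 5 ≤ 5 (triangle on l)  ✓
L = 1 + 4 + 5 = 10 (even)  ✓

none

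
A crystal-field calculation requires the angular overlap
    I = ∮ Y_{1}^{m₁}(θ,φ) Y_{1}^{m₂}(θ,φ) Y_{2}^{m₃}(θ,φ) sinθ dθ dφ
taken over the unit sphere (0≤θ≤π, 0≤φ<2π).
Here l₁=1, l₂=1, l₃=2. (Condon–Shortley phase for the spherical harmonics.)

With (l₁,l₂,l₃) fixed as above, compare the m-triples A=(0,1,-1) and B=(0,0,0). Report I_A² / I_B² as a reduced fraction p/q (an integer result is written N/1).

3/4

Shared (l₁,l₂,l₃)=(1,1,2): N and (l;000)² cancel in I_A²/I_B².
A: Δ = 0!·2!·2!/5! = 1/30; Racah Σ t=0..0: t=0:+1/2 = 1/2; ⇒ 3j(1 1 2; 0 1 -1)² = 1/10, sgn -1
B: Δ = 0!·2!·2!/5! = 1/30; Racah Σ t=0..0: t=0:+1/1 = 1/1; ⇒ 3j(1 1 2; 0 0 0)² = 2/15, sgn +1
I_A²/I_B² = (1/10)/(2/15) = 3/4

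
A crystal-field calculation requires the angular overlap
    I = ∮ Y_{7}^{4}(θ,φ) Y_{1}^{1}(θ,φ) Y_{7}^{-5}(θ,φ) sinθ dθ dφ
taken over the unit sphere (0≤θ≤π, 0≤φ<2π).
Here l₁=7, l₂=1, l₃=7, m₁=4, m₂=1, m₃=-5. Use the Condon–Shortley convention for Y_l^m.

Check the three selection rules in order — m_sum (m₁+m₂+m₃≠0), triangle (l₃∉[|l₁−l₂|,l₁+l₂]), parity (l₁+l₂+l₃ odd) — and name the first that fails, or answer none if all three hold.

azimuthal sum: 4 + 1 − 5 = 0  ✓
6 ≤ 7 ≤ 8 (triangle on l)  ✓
L = 7 + 1 + 7 = 15 (odd)  ✗

parity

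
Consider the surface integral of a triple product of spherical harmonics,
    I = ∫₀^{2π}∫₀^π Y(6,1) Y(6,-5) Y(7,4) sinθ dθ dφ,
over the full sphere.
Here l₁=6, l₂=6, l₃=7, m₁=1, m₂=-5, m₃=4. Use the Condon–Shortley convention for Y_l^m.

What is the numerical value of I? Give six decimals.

l₁+l₂+l₃=19 is odd: 3j(l;000)=0 ⇒ I=0

0.000000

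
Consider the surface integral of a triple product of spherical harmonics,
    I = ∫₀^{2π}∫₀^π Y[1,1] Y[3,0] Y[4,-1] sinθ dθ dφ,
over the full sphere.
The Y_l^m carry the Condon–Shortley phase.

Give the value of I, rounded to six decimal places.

-0.194664

Checks pass: Σm=0; 8 even; l₃=4∈[2,4].
(2·1+1)(2·3+1)(2·4+1) = 189
Δ: 0! 2! 6! / 9! → 1/252
sum: t=0:+1/36 = 1/36
3j²(1 3 4; 0 0 0) = Δ·Π!·Σ² = 4/63  (sign +1)
sum: t=0:+1/72 = 1/72
3j²(1 3 4; 1 0 -1) = Δ·Π!·Σ² = 5/126  (sign -1)
combine: 4πI² = 189·4/63·5/126 = 10/21
take √, sign -1: I = -0.19466390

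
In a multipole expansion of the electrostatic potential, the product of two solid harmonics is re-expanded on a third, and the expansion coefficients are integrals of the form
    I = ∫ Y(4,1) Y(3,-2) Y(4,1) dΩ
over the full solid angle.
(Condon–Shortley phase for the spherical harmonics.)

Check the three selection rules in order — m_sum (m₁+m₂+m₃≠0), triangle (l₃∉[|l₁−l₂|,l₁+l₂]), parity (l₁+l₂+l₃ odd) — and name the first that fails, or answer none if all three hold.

m₁+m₂+m₃ = 1 − 2 + 1 = 0  ✓
triangle: |4−3|=1 ≤ l₃=4 ≤ 4+3=7  ✓
parity: l₁+l₂+l₃ = 11 is odd  ✗

parity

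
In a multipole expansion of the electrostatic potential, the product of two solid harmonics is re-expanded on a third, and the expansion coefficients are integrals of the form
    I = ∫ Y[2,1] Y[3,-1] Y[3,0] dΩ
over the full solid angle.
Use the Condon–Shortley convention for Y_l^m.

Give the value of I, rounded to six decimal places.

-0.059471

Rules hold: Σm=0, L=8 even, 1≤3≤5.
N = 5·7·7 = 245
Δ = 2!·2!·4!/9! = 1/3780
Racah Σ t=0..2: t=0:+1/24 t=1:−1/4 t=2:+1/24 = -1/6
⇒ 3j(2 3 3; 0 0 0)² = 4/105, sgn +1
Racah Σ t=0..1: t=0:+1/8 t=1:−1/12 = 1/24
⇒ 3j(2 3 3; 1 -1 0)² = 1/210, sgn -1
4πI² = N·(3j₀)²·(3jₘ)² = 2/45
I = -1·√(0.0444444/4π) = -0.05947080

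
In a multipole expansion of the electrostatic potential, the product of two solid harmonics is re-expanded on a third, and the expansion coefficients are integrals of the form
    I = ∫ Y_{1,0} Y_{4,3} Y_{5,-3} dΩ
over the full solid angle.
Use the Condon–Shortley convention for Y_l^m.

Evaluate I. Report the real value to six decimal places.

-0.196426

m-sum 0 ✓  L=10 even ✓  3≤5≤5 ✓
Π(2lᵢ+1) = 3×9×11 = 297
triangle coeff Δ(1,4,5) = 1/495
Σ_t [0,0]: t=0:+1/576 = 1/576
(3j)²=5/99 [(1 4 5; 0 0 0)], sign=-1
Σ_t [0,0]: t=0:+1/5040 = 1/5040
(3j)²=16/495 [(1 4 5; 0 3 -3)], sign=+1
⇒ 4πI² = 16/33
I = (-1)√(16/33/(4π)) = -0.19642560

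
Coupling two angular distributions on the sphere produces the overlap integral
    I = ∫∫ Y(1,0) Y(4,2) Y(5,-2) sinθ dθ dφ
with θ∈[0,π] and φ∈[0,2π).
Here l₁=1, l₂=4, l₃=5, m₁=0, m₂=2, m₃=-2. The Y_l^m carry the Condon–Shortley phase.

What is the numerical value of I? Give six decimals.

Rules hold: Σm=0, L=10 even, 3≤5≤5.
N = 3·9·11 = 297
Δ = 0!·2!·8!/11! = 1/495
Racah Σ t=0..0: t=0:+1/576 = 1/576
⇒ 3j(1 4 5; 0 0 0)² = 5/99, sgn -1
Racah Σ t=0..0: t=0:+1/1440 = 1/1440
⇒ 3j(1 4 5; 0 2 -2)² = 7/165, sgn -1
4πI² = N·(3j₀)²·(3jₘ)² = 7/11
I = +1·√(0.636364/4π) = 0.22503380

0.225034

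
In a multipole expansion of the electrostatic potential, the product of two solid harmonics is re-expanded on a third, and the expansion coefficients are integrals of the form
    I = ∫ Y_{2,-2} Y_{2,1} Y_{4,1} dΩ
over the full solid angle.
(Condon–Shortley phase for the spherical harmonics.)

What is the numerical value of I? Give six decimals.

Checks pass: Σm=0; 8 even; l₃=4∈[0,4].
(2·2+1)(2·2+1)(2·4+1) = 225
Δ: 0! 4! 4! / 9! → 1/630
sum: t=0:+1/16 = 1/16
3j²(2 2 4; 0 0 0) = Δ·Π!·Σ² = 2/35  (sign +1)
sum: t=0:+1/144 = 1/144
3j²(2 2 4; -2 1 1) = Δ·Π!·Σ² = 1/126  (sign -1)
combine: 4πI² = 225·2/35·1/126 = 5/49
take √, sign -1: I = -0.09011188

-0.090112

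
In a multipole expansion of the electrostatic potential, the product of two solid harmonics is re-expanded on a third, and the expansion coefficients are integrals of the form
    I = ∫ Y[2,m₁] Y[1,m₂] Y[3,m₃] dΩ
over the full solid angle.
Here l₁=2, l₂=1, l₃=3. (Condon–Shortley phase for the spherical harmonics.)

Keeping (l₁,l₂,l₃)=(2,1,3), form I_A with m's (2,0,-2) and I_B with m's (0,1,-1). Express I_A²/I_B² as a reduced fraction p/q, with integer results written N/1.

5/6

l's match ⇒ only the (l;m) 3-j factors differ between A and B.
A: triangle coeff Δ(2,1,3) = 1/105; Σ_t [0,0]: t=0:+1/24 = 1/24; (3j)²=1/21 [(2 1 3; 2 0 -2)], sign=-1
B: triangle coeff Δ(2,1,3) = 1/105; Σ_t [0,0]: t=0:+1/8 = 1/8; (3j)²=2/35 [(2 1 3; 0 1 -1)], sign=+1
I_A²/I_B² = (1/21)/(2/35) = 5/6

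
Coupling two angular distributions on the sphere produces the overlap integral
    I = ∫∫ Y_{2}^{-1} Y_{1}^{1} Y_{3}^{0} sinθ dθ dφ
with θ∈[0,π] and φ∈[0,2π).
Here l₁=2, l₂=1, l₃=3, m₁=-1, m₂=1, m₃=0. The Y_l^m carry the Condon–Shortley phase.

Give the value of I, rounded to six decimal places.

0.143048

Rules hold: Σm=0, L=6 even, 1≤3≤3.
N = 5·3·7 = 105
Δ = 0!·4!·2!/7! = 1/105
Racah Σ t=0..0: t=0:+1/4 = 1/4
⇒ 3j(2 1 3; 0 0 0)² = 3/35, sgn -1
Racah Σ t=0..0: t=0:+1/12 = 1/12
⇒ 3j(2 1 3; -1 1 0)² = 1/35, sgn -1
4πI² = N·(3j₀)²·(3jₘ)² = 9/35
I = +1·√(0.257143/4π) = 0.14304817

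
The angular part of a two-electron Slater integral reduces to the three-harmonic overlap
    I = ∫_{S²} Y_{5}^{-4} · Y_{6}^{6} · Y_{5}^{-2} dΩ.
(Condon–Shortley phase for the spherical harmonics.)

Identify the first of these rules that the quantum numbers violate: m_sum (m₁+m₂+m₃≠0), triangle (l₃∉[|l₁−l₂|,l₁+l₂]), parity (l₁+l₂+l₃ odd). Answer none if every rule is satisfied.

Σmᵢ = 0  ✓
l₃∈[|l₁−l₂|,l₁+l₂]=[1,11], have l₃=5  ✓
Σlᵢ = 16 ⇒ even  ✓

none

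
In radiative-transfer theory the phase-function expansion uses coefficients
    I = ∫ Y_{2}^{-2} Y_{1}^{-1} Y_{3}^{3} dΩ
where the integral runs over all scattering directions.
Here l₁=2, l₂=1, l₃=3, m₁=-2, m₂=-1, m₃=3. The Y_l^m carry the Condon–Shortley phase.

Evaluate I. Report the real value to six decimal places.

-0.319865

Rules hold: Σm=0, L=6 even, 1≤3≤3.
N = 5·3·7 = 105
Δ = 0!·4!·2!/7! = 1/105
Racah Σ t=0..0: t=0:+1/4 = 1/4
⇒ 3j(2 1 3; 0 0 0)² = 3/35, sgn -1
Racah Σ t=0..0: t=0:+1/48 = 1/48
⇒ 3j(2 1 3; -2 -1 3)² = 1/7, sgn +1
4πI² = N·(3j₀)²·(3jₘ)² = 9/7
I = -1·√(1.28571/4π) = -0.31986543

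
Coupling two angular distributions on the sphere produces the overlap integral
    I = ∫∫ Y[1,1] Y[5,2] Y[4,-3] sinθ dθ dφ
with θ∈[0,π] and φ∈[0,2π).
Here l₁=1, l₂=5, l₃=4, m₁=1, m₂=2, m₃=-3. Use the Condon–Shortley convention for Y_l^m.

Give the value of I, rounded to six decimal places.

0.085055

Checks pass: Σm=0; 10 even; l₃=4∈[4,6].
(2·1+1)(2·5+1)(2·4+1) = 297
Δ: 2! 0! 8! / 11! → 1/495
sum: t=1:−1/576 = -1/576
3j²(1 5 4; 0 0 0) = Δ·Π!·Σ² = 5/99  (sign -1)
sum: t=0:+1/10080 = 1/10080
3j²(1 5 4; 1 2 -3) = Δ·Π!·Σ² = 1/165  (sign -1)
combine: 4πI² = 297·5/99·1/165 = 1/11
take √, sign +1: I = 0.08505478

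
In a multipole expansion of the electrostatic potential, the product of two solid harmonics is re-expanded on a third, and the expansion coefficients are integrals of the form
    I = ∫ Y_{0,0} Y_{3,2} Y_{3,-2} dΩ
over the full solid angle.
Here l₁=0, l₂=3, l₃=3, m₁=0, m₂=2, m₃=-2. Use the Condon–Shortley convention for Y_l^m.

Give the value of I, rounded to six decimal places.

0.282095

Checks pass: Σm=0; 6 even; l₃=3∈[3,3].
(2·0+1)(2·3+1)(2·3+1) = 49
Δ: 0! 0! 6! / 7! → 1/7
sum: t=0:+1/36 = 1/36
3j²(0 3 3; 0 0 0) = Δ·Π!·Σ² = 1/7  (sign -1)
sum: t=0:+1/120 = 1/120
3j²(0 3 3; 0 2 -2) = Δ·Π!·Σ² = 1/7  (sign -1)
combine: 4πI² = 49·1/7·1/7 = 1/1
take √, sign +1: I = 0.28209479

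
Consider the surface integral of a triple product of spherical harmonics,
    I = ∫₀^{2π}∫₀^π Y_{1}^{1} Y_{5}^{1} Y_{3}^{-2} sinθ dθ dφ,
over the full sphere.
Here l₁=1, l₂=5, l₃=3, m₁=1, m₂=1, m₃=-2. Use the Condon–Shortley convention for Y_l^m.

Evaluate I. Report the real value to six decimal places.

l₃=3 ∉ [4,6] — triangle fails ⇒ I = 0

0.000000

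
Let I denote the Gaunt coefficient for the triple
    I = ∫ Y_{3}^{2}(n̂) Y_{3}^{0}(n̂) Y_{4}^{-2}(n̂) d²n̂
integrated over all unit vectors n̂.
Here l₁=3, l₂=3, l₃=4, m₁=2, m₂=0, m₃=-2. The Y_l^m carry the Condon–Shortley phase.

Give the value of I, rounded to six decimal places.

Checks pass: Σm=0; 10 even; l₃=4∈[0,6].
(2·3+1)(2·3+1)(2·4+1) = 441
Δ: 2! 4! 4! / 11! → 1/34650
sum: t=0:+1/72 t=1:−1/16 t=2:+1/72 = -5/144
3j²(3 3 4; 0 0 0) = Δ·Π!·Σ² = 2/77  (sign -1)
sum: t=0:+1/72 t=1:−1/96 = 1/288
3j²(3 3 4; 2 0 -2) = Δ·Π!·Σ² = 1/462  (sign +1)
combine: 4πI² = 441·2/77·1/462 = 3/121
take √, sign -1: I = -0.04441841

-0.044418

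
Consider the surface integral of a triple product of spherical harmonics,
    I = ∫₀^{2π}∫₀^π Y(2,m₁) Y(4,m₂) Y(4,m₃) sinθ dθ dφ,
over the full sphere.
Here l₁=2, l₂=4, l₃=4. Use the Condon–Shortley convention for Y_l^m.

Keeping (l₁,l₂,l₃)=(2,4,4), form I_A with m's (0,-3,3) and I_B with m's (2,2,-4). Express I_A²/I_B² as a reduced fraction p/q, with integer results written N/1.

Shared (l₁,l₂,l₃)=(2,4,4): N and (l;000)² cancel in I_A²/I_B².
A: Δ = 2!·2!·6!/11! = 1/13860; Racah Σ t=0..1: t=0:+1/480 t=1:−1/720 = 1/1440; ⇒ 3j(2 4 4; 0 -3 3)² = 7/1980, sgn -1
B: Δ = 2!·2!·6!/11! = 1/13860; Racah Σ t=0..0: t=0:+1/2880 = 1/2880; ⇒ 3j(2 4 4; 2 2 -4)² = 2/165, sgn +1
I_A²/I_B² = (7/1980)/(2/165) = 7/24

7/24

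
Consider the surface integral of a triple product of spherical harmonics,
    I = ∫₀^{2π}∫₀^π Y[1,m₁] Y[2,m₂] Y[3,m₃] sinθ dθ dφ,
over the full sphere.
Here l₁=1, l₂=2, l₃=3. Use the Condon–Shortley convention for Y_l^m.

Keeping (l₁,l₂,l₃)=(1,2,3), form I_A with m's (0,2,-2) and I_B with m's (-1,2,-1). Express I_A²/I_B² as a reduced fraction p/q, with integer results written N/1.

5/1

l's match ⇒ only the (l;m) 3-j factors differ between A and B.
A: triangle coeff Δ(1,2,3) = 1/105; Σ_t [0,0]: t=0:+1/24 = 1/24; (3j)²=1/21 [(1 2 3; 0 2 -2)], sign=-1
B: triangle coeff Δ(1,2,3) = 1/105; Σ_t [0,0]: t=0:+1/48 = 1/48; (3j)²=1/105 [(1 2 3; -1 2 -1)], sign=+1
I_A²/I_B² = (1/21)/(1/105) = 5/1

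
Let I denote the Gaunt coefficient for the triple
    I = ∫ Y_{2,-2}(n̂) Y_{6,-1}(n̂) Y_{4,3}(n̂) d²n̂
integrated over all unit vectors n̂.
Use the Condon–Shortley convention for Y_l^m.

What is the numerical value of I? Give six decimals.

-0.035563

m-sum 0 ✓  L=12 even ✓  4≤4≤8 ✓
Π(2lᵢ+1) = 5×13×9 = 585
triangle coeff Δ(2,6,4) = 1/6435
Σ_t [2,2]: t=2:+1/2304 = 1/2304
(3j)²=5/143 [(2 6 4; 0 0 0)], sign=+1
Σ_t [4,4]: t=4:+1/120960 = 1/120960
(3j)²=1/1287 [(2 6 4; -2 -1 3)], sign=-1
⇒ 4πI² = 25/1573
I = (-1)√(25/1573/(4π)) = -0.03556319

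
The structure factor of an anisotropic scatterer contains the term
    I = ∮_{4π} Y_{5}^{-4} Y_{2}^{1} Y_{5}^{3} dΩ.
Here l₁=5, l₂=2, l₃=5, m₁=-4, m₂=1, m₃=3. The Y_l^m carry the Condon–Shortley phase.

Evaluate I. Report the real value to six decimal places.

Rules hold: Σm=0, L=12 even, 3≤5≤7.
N = 11·5·11 = 605
Δ = 2!·8!·2!/13! = 1/38610
Racah Σ t=0..2: t=0:+1/2880 t=1:−1/576 t=2:+1/2880 = -1/960
⇒ 3j(5 2 5; 0 0 0)² = 10/429, sgn +1
Racah Σ t=1..2: t=1:−1/80640 t=2:+1/10080 = 1/11520
⇒ 3j(5 2 5; -4 1 3)² = 49/1430, sgn +1
4πI² = N·(3j₀)²·(3jₘ)² = 245/507
I = +1·√(0.483235/4π) = 0.19609844

0.196098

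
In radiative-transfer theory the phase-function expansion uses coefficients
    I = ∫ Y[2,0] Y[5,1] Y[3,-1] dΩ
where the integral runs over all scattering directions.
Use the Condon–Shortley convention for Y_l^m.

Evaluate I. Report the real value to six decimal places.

-0.227318

Checks pass: Σm=0; 10 even; l₃=3∈[3,7].
(2·2+1)(2·5+1)(2·3+1) = 385
Δ: 4! 0! 6! / 11! → 1/2310
sum: t=2:+1/144 = 1/144
3j²(2 5 3; 0 0 0) = Δ·Π!·Σ² = 10/231  (sign -1)
sum: t=2:+1/192 = 1/192
3j²(2 5 3; 0 1 -1) = Δ·Π!·Σ² = 3/77  (sign +1)
combine: 4πI² = 385·10/231·3/77 = 50/77
take √, sign -1: I = -0.22731846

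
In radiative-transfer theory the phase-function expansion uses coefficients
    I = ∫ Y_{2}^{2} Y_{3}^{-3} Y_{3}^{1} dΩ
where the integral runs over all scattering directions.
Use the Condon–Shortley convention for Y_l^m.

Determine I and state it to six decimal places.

Rules hold: Σm=0, L=8 even, 1≤3≤5.
N = 5·7·7 = 245
Δ = 2!·2!·4!/9! = 1/3780
Racah Σ t=0..2: t=0:+1/24 t=1:−1/4 t=2:+1/24 = -1/6
⇒ 3j(2 3 3; 0 0 0)² = 4/105, sgn +1
Racah Σ t=0..0: t=0:+1/96 = 1/96
⇒ 3j(2 3 3; 2 -3 1)² = 1/42, sgn +1
4πI² = N·(3j₀)²·(3jₘ)² = 2/9
I = +1·√(0.222222/4π) = 0.13298076

0.132981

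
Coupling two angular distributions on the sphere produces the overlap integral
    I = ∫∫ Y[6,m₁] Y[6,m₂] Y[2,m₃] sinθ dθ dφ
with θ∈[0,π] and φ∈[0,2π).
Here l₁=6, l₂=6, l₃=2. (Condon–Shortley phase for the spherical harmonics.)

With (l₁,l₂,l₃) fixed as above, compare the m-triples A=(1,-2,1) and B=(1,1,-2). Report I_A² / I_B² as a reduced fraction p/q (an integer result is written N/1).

10/49

Same 6,6,2: normalisation and zero-m 3j drop out of the ratio.
A: Δ: 10! 2! 2! / 15! → 1/90090; sum: t=3:−1/60480 t=4:+1/34560 = 1/80640; 3j²(6 6 2; 1 -2 1) = Δ·Π!·Σ² = 6/1001  (sign -1)
B: Δ: 10! 2! 2! / 15! → 1/90090; sum: t=5:−1/57600 = -1/57600; 3j²(6 6 2; 1 1 -2) = Δ·Π!·Σ² = 21/715  (sign -1)
I_A²/I_B² = (6/1001)/(21/715) = 10/49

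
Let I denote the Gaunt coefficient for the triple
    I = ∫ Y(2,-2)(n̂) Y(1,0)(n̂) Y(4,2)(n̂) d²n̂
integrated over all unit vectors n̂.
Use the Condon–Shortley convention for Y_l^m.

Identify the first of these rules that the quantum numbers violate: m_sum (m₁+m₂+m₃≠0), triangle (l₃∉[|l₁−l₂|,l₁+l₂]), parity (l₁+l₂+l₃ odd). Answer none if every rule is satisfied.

azimuthal sum: -2 + 0 + 2 = 0  ✓
1 ≤ 4 ≤ 3 (triangle on l)  ✗
L = 2 + 1 + 4 = 7 (odd)

triangle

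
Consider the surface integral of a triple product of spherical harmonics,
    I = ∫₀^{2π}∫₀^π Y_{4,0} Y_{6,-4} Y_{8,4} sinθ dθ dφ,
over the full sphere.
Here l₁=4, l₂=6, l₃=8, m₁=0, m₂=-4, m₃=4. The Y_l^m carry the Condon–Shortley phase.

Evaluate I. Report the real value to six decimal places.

m-sum 0 ✓  L=18 even ✓  2≤8≤10 ✓
Π(2lᵢ+1) = 9×13×17 = 1989
triangle coeff Δ(4,6,8) = 1/23279256
Σ_t [0,2]: t=0:+1/1658880 t=1:−1/518400 t=2:+1/1658880 = -1/1382400
(3j)²=504/46189 [(4 6 8; 0 0 0)], sign=-1
Σ_t [0,2]: t=0:+1/7741440 t=1:−1/13063680 t=2:+1/348364800 = 29/522547200
(3j)²=1682/264537 [(4 6 8; 0 -4 4)], sign=+1
⇒ 4πI² = 121104/877591
I = (-1)√(121104/877591/(4π)) = -0.10479202

-0.104792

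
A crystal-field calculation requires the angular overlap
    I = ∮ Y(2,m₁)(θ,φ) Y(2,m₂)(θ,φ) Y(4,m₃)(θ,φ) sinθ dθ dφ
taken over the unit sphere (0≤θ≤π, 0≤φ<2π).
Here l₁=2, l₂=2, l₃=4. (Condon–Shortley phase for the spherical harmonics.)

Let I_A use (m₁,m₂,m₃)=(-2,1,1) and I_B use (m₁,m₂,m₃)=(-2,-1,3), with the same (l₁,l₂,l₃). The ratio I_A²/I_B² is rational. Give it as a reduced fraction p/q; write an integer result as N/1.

l's match ⇒ only the (l;m) 3-j factors differ between A and B.
A: triangle coeff Δ(2,2,4) = 1/630; Σ_t [0,0]: t=0:+1/144 = 1/144; (3j)²=1/126 [(2 2 4; -2 1 1)], sign=-1
B: triangle coeff Δ(2,2,4) = 1/630; Σ_t [0,0]: t=0:+1/144 = 1/144; (3j)²=1/18 [(2 2 4; -2 -1 3)], sign=-1
I_A²/I_B² = (1/126)/(1/18) = 1/7

1/7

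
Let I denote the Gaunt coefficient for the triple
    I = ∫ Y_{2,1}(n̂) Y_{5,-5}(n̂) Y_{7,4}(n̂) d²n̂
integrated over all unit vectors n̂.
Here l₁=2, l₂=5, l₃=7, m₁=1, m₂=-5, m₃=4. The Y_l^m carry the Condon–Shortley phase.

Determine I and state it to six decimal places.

m-sum 0 ✓  L=14 even ✓  3≤7≤7 ✓
Π(2lᵢ+1) = 5×11×15 = 825
triangle coeff Δ(2,5,7) = 1/15015
Σ_t [0,0]: t=0:+1/57600 = 1/57600
(3j)²=21/715 [(2 5 7; 0 0 0)], sign=-1
Σ_t [0,0]: t=0:+1/21772800 = 1/21772800
(3j)²=1/1365 [(2 5 7; 1 -5 4)], sign=-1
⇒ 4πI² = 3/169
I = (+1)√(3/169/(4π)) = 0.03758481

0.037585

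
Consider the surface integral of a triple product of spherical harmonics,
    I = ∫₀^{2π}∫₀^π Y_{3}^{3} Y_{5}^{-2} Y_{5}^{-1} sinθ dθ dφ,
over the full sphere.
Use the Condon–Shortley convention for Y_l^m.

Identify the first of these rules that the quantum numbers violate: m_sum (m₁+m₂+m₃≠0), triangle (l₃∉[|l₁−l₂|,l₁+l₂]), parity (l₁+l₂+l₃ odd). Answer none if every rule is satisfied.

parity

Σmᵢ = 0  ✓
l₃∈[|l₁−l₂|,l₁+l₂]=[2,8], have l₃=5  ✓
Σlᵢ = 13 ⇒ odd  ✗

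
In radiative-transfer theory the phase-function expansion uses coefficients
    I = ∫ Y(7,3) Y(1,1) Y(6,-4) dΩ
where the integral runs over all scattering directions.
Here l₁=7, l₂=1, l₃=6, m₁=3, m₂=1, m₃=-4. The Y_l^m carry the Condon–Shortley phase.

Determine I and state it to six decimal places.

Checks pass: Σm=0; 14 even; l₃=6∈[6,8].
(2·7+1)(2·1+1)(2·6+1) = 585
Δ: 2! 12! 0! / 15! → 1/1365
sum: t=1:−1/518400 = -1/518400
3j²(7 1 6; 0 0 0) = Δ·Π!·Σ² = 7/195  (sign -1)
sum: t=2:+1/14515200 = 1/14515200
3j²(7 1 6; 3 1 -4) = Δ·Π!·Σ² = 2/455  (sign +1)
combine: 4πI² = 585·7/195·2/455 = 6/65
take √, sign -1: I = -0.08570655

-0.085707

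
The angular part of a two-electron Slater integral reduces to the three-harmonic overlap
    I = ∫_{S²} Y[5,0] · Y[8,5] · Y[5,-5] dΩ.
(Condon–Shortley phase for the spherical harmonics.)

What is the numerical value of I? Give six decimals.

Rules hold: Σm=0, L=18 even, 3≤5≤13.
N = 11·17·11 = 2057
Δ = 8!·2!·8!/19! = 1/37413090
Racah Σ t=3..5: t=3:−1/1036800 t=4:+1/331776 t=5:−1/1036800 = 1/921600
⇒ 3j(5 8 5; 0 0 0)² = 490/46189, sgn -1
Racah Σ t=5..5: t=5:−1/58060800 = -1/58060800
⇒ 3j(5 8 5; 0 5 -5)² = 5/323, sgn -1
4πI² = N·(3j₀)²·(3jₘ)² = 26950/79781
I = +1·√(0.3378/4π) = 0.16395502

0.163955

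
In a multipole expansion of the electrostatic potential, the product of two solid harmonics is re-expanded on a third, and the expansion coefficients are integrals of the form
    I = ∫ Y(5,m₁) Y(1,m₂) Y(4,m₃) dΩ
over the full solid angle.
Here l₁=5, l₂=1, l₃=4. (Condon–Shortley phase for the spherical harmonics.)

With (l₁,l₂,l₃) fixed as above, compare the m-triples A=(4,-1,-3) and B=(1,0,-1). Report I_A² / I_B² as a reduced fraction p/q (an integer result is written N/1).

l's match ⇒ only the (l;m) 3-j factors differ between A and B.
A: triangle coeff Δ(5,1,4) = 1/495; Σ_t [0,0]: t=0:+1/10080 = 1/10080; (3j)²=4/55 [(5 1 4; 4 -1 -3)], sign=-1
B: triangle coeff Δ(5,1,4) = 1/495; Σ_t [1,1]: t=1:−1/720 = -1/720; (3j)²=8/165 [(5 1 4; 1 0 -1)], sign=+1
I_A²/I_B² = (4/55)/(8/165) = 3/2

3/2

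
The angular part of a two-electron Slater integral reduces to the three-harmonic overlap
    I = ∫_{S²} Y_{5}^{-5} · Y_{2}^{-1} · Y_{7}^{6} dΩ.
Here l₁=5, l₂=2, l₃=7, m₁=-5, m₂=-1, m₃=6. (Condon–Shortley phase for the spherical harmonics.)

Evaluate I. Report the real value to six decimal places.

0.191646

m-sum 0 ✓  L=14 even ✓  3≤7≤7 ✓
Π(2lᵢ+1) = 11×5×15 = 825
triangle coeff Δ(5,2,7) = 1/15015
Σ_t [0,0]: t=0:+1/57600 = 1/57600
(3j)²=21/715 [(5 2 7; 0 0 0)], sign=-1
Σ_t [0,0]: t=0:+1/21772800 = 1/21772800
(3j)²=2/105 [(5 2 7; -5 -1 6)], sign=-1
⇒ 4πI² = 6/13
I = (+1)√(6/13/(4π)) = 0.19164567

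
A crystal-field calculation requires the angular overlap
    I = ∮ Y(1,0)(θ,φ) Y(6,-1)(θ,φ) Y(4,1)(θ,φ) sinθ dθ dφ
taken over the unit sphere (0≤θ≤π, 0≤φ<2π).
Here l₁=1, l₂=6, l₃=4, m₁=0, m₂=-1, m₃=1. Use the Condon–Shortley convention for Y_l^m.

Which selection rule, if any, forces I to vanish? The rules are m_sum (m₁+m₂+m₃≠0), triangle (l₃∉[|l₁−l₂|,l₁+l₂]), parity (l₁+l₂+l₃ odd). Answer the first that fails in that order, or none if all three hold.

Σmᵢ = 0  ✓
l₃∈[|l₁−l₂|,l₁+l₂]=[5,7], have l₃=4  ✗
Σlᵢ = 11 ⇒ odd

triangle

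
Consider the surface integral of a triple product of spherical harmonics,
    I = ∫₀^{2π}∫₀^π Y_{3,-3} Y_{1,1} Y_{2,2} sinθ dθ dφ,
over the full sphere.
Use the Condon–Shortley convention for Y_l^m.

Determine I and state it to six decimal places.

-0.319865

Rules hold: Σm=0, L=6 even, 2≤2≤4.
N = 7·3·5 = 105
Δ = 2!·4!·0!/7! = 1/105
Racah Σ t=1..1: t=1:−1/4 = -1/4
⇒ 3j(3 1 2; 0 0 0)² = 3/35, sgn -1
Racah Σ t=2..2: t=2:+1/48 = 1/48
⇒ 3j(3 1 2; -3 1 2)² = 1/7, sgn +1
4πI² = N·(3j₀)²·(3jₘ)² = 9/7
I = -1·√(1.28571/4π) = -0.31986543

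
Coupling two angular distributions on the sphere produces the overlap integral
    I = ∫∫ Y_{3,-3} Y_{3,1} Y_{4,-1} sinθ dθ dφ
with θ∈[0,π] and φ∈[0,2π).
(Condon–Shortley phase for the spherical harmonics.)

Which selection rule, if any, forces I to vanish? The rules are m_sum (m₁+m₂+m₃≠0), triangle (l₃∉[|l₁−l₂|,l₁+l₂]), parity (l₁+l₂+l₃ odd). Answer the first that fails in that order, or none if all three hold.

m_sum

Σmᵢ = -3  ✗
l₃∈[|l₁−l₂|,l₁+l₂]=[0,6], have l₃=4
Σlᵢ = 10 ⇒ even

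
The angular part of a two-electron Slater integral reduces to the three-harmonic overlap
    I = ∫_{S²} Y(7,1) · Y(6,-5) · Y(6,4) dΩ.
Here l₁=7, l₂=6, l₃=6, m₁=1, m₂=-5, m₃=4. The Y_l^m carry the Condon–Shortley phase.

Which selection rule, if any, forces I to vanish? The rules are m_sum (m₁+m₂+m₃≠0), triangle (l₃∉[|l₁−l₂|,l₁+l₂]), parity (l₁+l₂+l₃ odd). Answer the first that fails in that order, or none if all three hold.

azimuthal sum: 1 − 5 + 4 = 0  ✓
1 ≤ 6 ≤ 13 (triangle on l)  ✓
L = 7 + 6 + 6 = 19 (odd)  ✗

parity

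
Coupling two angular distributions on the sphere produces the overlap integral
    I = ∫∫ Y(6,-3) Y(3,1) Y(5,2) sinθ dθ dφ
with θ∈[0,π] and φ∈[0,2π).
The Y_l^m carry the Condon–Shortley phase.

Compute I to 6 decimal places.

Rules hold: Σm=0, L=14 even, 3≤5≤9.
N = 13·7·11 = 1001
Δ = 4!·8!·2!/15! = 1/675675
Racah Σ t=1..3: t=1:−1/8640 t=2:+1/2304 t=3:−1/8640 = 7/34560
⇒ 3j(6 3 5; 0 0 0)² = 7/429, sgn -1
Racah Σ t=2..4: t=2:+1/40320 t=3:−1/8640 t=4:+1/34560 = -1/16128
⇒ 3j(6 3 5; -3 1 2)² = 18/1001, sgn +1
4πI² = N·(3j₀)²·(3jₘ)² = 42/143
I = -1·√(0.293706/4π) = -0.15288036

-0.152880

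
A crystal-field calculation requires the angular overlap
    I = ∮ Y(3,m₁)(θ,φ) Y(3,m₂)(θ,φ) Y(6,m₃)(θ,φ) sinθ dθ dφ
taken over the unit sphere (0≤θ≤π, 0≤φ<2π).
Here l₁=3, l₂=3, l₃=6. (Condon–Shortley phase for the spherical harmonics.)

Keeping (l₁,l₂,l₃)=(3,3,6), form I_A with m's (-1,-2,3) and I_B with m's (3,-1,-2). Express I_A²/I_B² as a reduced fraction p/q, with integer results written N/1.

27/2

Same 3,3,6: normalisation and zero-m 3j drop out of the ratio.
A: Δ: 0! 6! 6! / 13! → 1/12012; sum: t=0:+1/5760 = 1/5760; 3j²(3 3 6; -1 -2 3) = Δ·Π!·Σ² = 9/286  (sign -1)
B: Δ: 0! 6! 6! / 13! → 1/12012; sum: t=0:+1/34560 = 1/34560; 3j²(3 3 6; 3 -1 -2) = Δ·Π!·Σ² = 1/429  (sign +1)
I_A²/I_B² = (9/286)/(1/429) = 27/2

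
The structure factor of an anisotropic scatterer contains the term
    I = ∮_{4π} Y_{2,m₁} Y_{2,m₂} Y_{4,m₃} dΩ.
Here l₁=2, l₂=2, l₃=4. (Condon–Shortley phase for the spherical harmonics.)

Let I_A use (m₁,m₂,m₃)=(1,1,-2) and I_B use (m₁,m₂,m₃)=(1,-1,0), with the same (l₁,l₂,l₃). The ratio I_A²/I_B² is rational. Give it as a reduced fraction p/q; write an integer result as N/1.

5/2

Shared (l₁,l₂,l₃)=(2,2,4): N and (l;000)² cancel in I_A²/I_B².
A: Δ = 0!·4!·4!/9! = 1/630; Racah Σ t=0..0: t=0:+1/36 = 1/36; ⇒ 3j(2 2 4; 1 1 -2)² = 4/63, sgn +1
B: Δ = 0!·4!·4!/9! = 1/630; Racah Σ t=0..0: t=0:+1/36 = 1/36; ⇒ 3j(2 2 4; 1 -1 0)² = 8/315, sgn +1
I_A²/I_B² = (4/63)/(8/315) = 5/2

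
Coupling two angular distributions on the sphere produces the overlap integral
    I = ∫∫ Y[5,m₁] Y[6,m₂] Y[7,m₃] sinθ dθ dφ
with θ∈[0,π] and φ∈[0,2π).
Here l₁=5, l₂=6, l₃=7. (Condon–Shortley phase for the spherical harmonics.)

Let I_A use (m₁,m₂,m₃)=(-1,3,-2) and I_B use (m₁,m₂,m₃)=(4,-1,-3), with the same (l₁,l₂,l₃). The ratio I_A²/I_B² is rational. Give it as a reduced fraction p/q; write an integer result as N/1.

23232/1715

l's match ⇒ only the (l;m) 3-j factors differ between A and B.
A: triangle coeff Δ(5,6,7) = 1/174594420; Σ_t [1,4]: t=1:−1/29030400 t=2:+1/967680 t=3:−1/311040 t=4:+1/829440 = -11/10886400; (3j)²=1408/146965 [(5 6 7; -1 3 -2)], sign=+1
B: triangle coeff Δ(5,6,7) = 1/174594420; Σ_t [0,1]: t=0:+1/2073600 t=1:−1/2488320 = 1/12441600; (3j)²=98/138567 [(5 6 7; 4 -1 -3)], sign=+1
I_A²/I_B² = (1408/146965)/(98/138567) = 23232/1715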